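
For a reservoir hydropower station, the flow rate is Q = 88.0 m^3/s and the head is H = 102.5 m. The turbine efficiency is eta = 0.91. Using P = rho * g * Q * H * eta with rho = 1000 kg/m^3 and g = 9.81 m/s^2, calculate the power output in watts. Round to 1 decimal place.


Apply the hydropower formula P = rho * g * Q * H * eta
rho * g = 1000 * 9.81 = 9810.0
P = 9810.0 * 88.0 * 102.5 * 0.91
P = 80522442.0 W

80522442.0


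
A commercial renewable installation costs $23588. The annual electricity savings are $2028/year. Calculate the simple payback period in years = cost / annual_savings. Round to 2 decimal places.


Simple payback period = initial cost / annual savings
Payback = 23588 / 2028
Payback = 11.63 years

11.63


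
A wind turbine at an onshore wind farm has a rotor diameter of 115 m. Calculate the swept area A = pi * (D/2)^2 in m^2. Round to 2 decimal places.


Compute the rotor radius:
  r = D / 2 = 115 / 2 = 57.5 m
Calculate swept area:
  A = pi * r^2 = pi * 57.5^2
  A = 10386.89 m^2

10386.89


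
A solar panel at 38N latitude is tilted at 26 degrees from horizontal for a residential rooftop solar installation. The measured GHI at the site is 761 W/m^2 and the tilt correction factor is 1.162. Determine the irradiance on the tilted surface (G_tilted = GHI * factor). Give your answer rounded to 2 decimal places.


Identify the given values:
  GHI = 761 W/m^2, tilt correction factor = 1.162
Apply the formula G_tilted = GHI * factor:
  G_tilted = 761 * 1.162
  G_tilted = 884.28 W/m^2

884.28


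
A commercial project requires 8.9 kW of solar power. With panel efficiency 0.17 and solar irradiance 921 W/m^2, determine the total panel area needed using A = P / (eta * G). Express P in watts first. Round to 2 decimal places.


Convert target power to watts: P = 8.9 * 1000 = 8900.0 W
Compute denominator: eta * G = 0.17 * 921 = 156.57
Required area A = P / (eta * G) = 8900.0 / 156.57
A = 56.84 m^2

56.84


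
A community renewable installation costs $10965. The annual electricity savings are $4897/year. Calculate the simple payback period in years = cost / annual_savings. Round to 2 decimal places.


Simple payback period = initial cost / annual savings
Payback = 10965 / 4897
Payback = 2.24 years

2.24


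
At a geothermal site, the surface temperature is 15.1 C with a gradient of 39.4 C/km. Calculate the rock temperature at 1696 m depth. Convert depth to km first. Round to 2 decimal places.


Convert depth to km: 1696 / 1000 = 1.696 km
Temperature increase = gradient * depth_km = 39.4 * 1.696 = 66.82 C
Temperature at depth = T_surface + delta_T = 15.1 + 66.82
T = 81.92 C

81.92


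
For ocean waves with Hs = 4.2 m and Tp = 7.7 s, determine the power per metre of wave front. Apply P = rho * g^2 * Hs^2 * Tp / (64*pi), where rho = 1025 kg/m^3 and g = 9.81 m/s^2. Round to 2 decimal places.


Apply wave power formula:
  g^2 = 9.81^2 = 96.2361
  Hs^2 = 4.2^2 = 17.64
  Numerator = rho * g^2 * Hs^2 * Tp = 1025 * 96.2361 * 17.64 * 7.7 = 13398345.92
  Denominator = 64 * pi = 201.0619
  P = 13398345.92 / 201.0619 = 66637.91 W/m

66637.91


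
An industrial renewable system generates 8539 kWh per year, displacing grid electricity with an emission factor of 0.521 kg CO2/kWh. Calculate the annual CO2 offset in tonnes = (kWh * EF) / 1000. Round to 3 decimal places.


CO2 offset in kg = generation * emission_factor
CO2 offset = 8539 * 0.521 = 4448.82 kg
Convert to tonnes:
  CO2 offset = 4448.82 / 1000 = 4.449 tonnes

4.449


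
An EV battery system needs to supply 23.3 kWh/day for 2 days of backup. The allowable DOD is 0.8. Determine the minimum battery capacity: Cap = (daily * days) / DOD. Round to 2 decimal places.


Total energy needed = daily * days = 23.3 * 2 = 46.6 kWh
Account for depth of discharge:
  Cap = total_energy / DOD = 46.6 / 0.8
  Cap = 58.25 kWh

58.25


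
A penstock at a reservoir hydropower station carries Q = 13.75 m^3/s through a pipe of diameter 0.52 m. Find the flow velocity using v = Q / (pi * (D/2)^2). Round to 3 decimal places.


Compute pipe cross-sectional area:
  A = pi * (D/2)^2 = pi * (0.52/2)^2 = 0.2124 m^2
Calculate velocity:
  v = Q / A = 13.75 / 0.2124
  v = 64.745 m/s

64.745


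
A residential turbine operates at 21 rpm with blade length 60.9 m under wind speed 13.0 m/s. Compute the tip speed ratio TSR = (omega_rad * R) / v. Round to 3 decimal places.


Convert rotational speed to rad/s:
  omega = 21 * 2 * pi / 60 = 2.1991 rad/s
Compute tip speed:
  v_tip = omega * R = 2.1991 * 60.9 = 133.926 m/s
Tip speed ratio:
  TSR = v_tip / v_wind = 133.926 / 13.0 = 10.302

10.302


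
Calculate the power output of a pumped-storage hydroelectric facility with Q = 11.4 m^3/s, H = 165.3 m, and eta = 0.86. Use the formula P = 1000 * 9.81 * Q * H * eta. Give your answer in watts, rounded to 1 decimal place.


Apply the hydropower formula P = rho * g * Q * H * eta
rho * g = 1000 * 9.81 = 9810.0
P = 9810.0 * 11.4 * 165.3 * 0.86
P = 15898097.8 W

15898097.8


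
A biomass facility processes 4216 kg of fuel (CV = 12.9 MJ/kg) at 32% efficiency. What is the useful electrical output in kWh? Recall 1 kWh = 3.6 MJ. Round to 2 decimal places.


Total energy = mass * CV = 4216 * 12.9 = 54386.4 MJ
Useful energy = total * eta = 54386.4 * 0.32 = 17403.65 MJ
Convert to kWh: 17403.65 / 3.6
Useful energy = 4834.35 kWh

4834.35


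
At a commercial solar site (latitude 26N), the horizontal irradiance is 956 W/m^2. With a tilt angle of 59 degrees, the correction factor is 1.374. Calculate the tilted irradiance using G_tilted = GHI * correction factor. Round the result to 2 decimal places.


Identify the given values:
  GHI = 956 W/m^2, tilt correction factor = 1.374
Apply the formula G_tilted = GHI * factor:
  G_tilted = 956 * 1.374
  G_tilted = 1313.54 W/m^2

1313.54


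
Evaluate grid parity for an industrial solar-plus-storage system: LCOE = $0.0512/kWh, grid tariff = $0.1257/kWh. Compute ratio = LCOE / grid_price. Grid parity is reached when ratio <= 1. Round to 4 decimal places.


Compare LCOE to grid price:
  LCOE = $0.0512/kWh, Grid price = $0.1257/kWh
  Ratio = LCOE / grid_price = 0.0512 / 0.1257 = 0.4073
  Grid parity achieved (ratio <= 1)? yes

0.4073


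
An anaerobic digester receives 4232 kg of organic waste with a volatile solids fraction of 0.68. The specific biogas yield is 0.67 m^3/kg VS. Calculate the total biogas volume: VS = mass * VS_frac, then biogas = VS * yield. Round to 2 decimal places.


Compute volatile solids:
  VS = mass * VS_fraction = 4232 * 0.68 = 2877.76 kg
Calculate biogas volume:
  Biogas = VS * specific_yield = 2877.76 * 0.67
  Biogas = 1928.10 m^3

1928.10


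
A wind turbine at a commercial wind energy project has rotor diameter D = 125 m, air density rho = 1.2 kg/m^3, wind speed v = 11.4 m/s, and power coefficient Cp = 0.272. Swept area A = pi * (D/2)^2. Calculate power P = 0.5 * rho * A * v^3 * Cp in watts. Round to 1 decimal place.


Step 1 -- Compute swept area:
  A = pi * (D/2)^2 = pi * (125/2)^2 = 12271.85 m^2
Step 2 -- Apply wind power equation:
  P = 0.5 * rho * A * v^3 * Cp
  v^3 = 11.4^3 = 1481.544
  P = 0.5 * 1.2 * 12271.85 * 1481.544 * 0.272
  P = 2967184.9 W

2967184.9


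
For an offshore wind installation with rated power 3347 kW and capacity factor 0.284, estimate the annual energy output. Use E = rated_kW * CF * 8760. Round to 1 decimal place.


Annual energy = rated_kW * capacity_factor * hours_per_year
Given: P_rated = 3347 kW, CF = 0.284, hours = 8760
E = 3347 * 0.284 * 8760
E = 8326800.5 kWh

8326800.5


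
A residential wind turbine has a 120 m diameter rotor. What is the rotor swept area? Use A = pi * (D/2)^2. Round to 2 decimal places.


Compute the rotor radius:
  r = D / 2 = 120 / 2 = 60.0 m
Calculate swept area:
  A = pi * r^2 = pi * 60.0^2
  A = 11309.73 m^2

11309.73


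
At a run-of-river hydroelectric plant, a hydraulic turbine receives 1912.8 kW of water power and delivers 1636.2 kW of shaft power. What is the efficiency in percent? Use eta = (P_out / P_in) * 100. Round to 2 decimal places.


Turbine efficiency = (output power / input power) * 100
eta = (1636.2 / 1912.8) * 100
eta = 85.54%

85.54


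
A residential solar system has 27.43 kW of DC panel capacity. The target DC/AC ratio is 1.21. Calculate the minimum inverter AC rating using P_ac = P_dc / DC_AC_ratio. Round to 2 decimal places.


The inverter AC capacity is determined by the DC/AC ratio.
Given: P_dc = 27.43 kW, DC/AC ratio = 1.21
P_ac = P_dc / ratio = 27.43 / 1.21
P_ac = 22.67 kW

22.67


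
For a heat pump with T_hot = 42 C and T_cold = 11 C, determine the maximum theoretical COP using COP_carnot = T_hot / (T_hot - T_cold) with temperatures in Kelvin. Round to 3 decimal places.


Convert to Kelvin:
  T_hot = 42 + 273.15 = 315.15 K
  T_cold = 11 + 273.15 = 284.15 K
Apply Carnot COP formula:
  COP = T_hot_K / (T_hot_K - T_cold_K) = 315.15 / 31.0
  COP = 10.166

10.166


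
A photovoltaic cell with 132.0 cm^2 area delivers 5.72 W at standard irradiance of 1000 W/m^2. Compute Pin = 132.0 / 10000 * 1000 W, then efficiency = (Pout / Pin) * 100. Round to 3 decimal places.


First compute the input power:
  Pin = area_cm2 / 10000 * G = 132.0 / 10000 * 1000 = 13.2 W
Then compute efficiency:
  Efficiency = (Pout / Pin) * 100 = (5.72 / 13.2) * 100
  Efficiency = 43.333%

43.333


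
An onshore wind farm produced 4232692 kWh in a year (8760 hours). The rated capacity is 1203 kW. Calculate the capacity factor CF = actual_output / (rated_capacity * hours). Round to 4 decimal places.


Capacity factor = actual output / maximum possible output
Maximum possible = rated * hours = 1203 * 8760 = 10538280 kWh
CF = 4232692 / 10538280
CF = 0.4016

0.4016


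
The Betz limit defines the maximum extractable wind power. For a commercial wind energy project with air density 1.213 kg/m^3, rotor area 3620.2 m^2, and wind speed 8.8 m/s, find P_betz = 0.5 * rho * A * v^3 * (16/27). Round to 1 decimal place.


The Betz coefficient Cp_max = 16/27 = 0.5926
v^3 = 8.8^3 = 681.472
P_betz = 0.5 * rho * A * v^3 * Cp_max
P_betz = 0.5 * 1.213 * 3620.2 * 681.472 * 0.5926
P_betz = 886681.4 W

886681.4


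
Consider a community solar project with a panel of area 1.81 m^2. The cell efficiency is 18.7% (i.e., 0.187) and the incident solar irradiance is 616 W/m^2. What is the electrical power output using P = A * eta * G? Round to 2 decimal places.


Use the solar power formula P = A * eta * G.
Given: A = 1.81 m^2, eta = 0.187, G = 616 W/m^2
P = 1.81 * 0.187 * 616
P = 208.50 W

208.50


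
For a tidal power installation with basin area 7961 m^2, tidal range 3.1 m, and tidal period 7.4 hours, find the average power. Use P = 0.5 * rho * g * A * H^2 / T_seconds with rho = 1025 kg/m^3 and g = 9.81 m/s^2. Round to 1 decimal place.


Convert period to seconds: T = 7.4 * 3600 = 26640.0 s
H^2 = 3.1^2 = 9.61
P = 0.5 * rho * g * A * H^2 / T
P = 0.5 * 1025 * 9.81 * 7961 * 9.61 / 26640.0
P = 14438.4 W

14438.4


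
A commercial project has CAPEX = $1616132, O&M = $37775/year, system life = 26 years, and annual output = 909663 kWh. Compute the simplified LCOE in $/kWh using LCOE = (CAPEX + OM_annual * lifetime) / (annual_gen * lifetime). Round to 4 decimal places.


Total cost = CAPEX + OM * lifetime = 1616132 + 37775 * 26 = 1616132 + 982150 = 2598282
Total generation = annual * lifetime = 909663 * 26 = 23651238 kWh
LCOE = 2598282 / 23651238
LCOE = 0.1099 $/kWh

0.1099


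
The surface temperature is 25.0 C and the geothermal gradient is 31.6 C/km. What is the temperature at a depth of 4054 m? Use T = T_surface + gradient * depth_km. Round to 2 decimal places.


Convert depth to km: 4054 / 1000 = 4.054 km
Temperature increase = gradient * depth_km = 31.6 * 4.054 = 128.11 C
Temperature at depth = T_surface + delta_T = 25.0 + 128.11
T = 153.11 C

153.11


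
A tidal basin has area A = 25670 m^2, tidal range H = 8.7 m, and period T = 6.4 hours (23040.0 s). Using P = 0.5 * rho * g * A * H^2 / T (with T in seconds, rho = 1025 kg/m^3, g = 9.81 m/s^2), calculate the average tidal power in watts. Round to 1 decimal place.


Convert period to seconds: T = 6.4 * 3600 = 23040.0 s
H^2 = 8.7^2 = 75.69
P = 0.5 * rho * g * A * H^2 / T
P = 0.5 * 1025 * 9.81 * 25670 * 75.69 / 23040.0
P = 423979.4 W

423979.4


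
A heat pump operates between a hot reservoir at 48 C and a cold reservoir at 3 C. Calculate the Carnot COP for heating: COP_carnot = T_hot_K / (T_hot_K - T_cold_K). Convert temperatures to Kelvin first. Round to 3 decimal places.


Convert to Kelvin:
  T_hot = 48 + 273.15 = 321.15 K
  T_cold = 3 + 273.15 = 276.15 K
Apply Carnot COP formula:
  COP = T_hot_K / (T_hot_K - T_cold_K) = 321.15 / 45.0
  COP = 7.137

7.137


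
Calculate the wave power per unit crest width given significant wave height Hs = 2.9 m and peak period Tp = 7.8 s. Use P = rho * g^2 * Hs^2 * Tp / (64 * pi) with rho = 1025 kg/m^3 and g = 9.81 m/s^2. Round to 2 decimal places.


Apply wave power formula:
  g^2 = 9.81^2 = 96.2361
  Hs^2 = 2.9^2 = 8.41
  Numerator = rho * g^2 * Hs^2 * Tp = 1025 * 96.2361 * 8.41 * 7.8 = 6470718.08
  Denominator = 64 * pi = 201.0619
  P = 6470718.08 / 201.0619 = 32182.71 W/m

32182.71


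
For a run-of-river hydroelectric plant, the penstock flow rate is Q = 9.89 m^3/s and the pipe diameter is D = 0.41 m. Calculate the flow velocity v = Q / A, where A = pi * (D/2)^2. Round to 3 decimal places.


Compute pipe cross-sectional area:
  A = pi * (D/2)^2 = pi * (0.41/2)^2 = 0.132 m^2
Calculate velocity:
  v = Q / A = 9.89 / 0.132
  v = 74.910 m/s

74.910


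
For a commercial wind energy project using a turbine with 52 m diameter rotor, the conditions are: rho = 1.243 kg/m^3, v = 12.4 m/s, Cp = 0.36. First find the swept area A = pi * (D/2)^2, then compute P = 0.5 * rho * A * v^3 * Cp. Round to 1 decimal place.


Step 1 -- Compute swept area:
  A = pi * (D/2)^2 = pi * (52/2)^2 = 2123.72 m^2
Step 2 -- Apply wind power equation:
  P = 0.5 * rho * A * v^3 * Cp
  v^3 = 12.4^3 = 1906.624
  P = 0.5 * 1.243 * 2123.72 * 1906.624 * 0.36
  P = 905952.1 W

905952.1


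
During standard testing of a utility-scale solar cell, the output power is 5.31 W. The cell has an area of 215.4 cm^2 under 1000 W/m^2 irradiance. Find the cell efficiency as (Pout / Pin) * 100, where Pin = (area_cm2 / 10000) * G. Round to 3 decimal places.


First compute the input power:
  Pin = area_cm2 / 10000 * G = 215.4 / 10000 * 1000 = 21.54 W
Then compute efficiency:
  Efficiency = (Pout / Pin) * 100 = (5.31 / 21.54) * 100
  Efficiency = 24.652%

24.652


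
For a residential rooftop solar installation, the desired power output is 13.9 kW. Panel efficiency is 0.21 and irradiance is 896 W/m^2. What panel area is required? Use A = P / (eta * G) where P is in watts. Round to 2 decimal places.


Convert target power to watts: P = 13.9 * 1000 = 13900.0 W
Compute denominator: eta * G = 0.21 * 896 = 188.16
Required area A = P / (eta * G) = 13900.0 / 188.16
A = 73.87 m^2

73.87


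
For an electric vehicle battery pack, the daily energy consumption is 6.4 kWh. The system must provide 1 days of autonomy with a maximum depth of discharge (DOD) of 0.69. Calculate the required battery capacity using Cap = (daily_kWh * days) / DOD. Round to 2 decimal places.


Total energy needed = daily * days = 6.4 * 1 = 6.4 kWh
Account for depth of discharge:
  Cap = total_energy / DOD = 6.4 / 0.69
  Cap = 9.28 kWh

9.28


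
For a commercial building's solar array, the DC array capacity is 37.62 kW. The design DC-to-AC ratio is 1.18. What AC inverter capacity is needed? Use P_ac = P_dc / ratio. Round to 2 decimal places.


The inverter AC capacity is determined by the DC/AC ratio.
Given: P_dc = 37.62 kW, DC/AC ratio = 1.18
P_ac = P_dc / ratio = 37.62 / 1.18
P_ac = 31.88 kW

31.88


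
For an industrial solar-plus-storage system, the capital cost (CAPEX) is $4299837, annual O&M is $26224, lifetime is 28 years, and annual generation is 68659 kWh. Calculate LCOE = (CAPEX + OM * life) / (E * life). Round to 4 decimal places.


Total cost = CAPEX + OM * lifetime = 4299837 + 26224 * 28 = 4299837 + 734272 = 5034109
Total generation = annual * lifetime = 68659 * 28 = 1922452 kWh
LCOE = 5034109 / 1922452
LCOE = 2.6186 $/kWh

2.6186


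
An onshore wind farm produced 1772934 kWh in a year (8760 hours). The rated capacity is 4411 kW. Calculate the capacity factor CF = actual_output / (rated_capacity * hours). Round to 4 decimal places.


Capacity factor = actual output / maximum possible output
Maximum possible = rated * hours = 4411 * 8760 = 38640360 kWh
CF = 1772934 / 38640360
CF = 0.0459

0.0459


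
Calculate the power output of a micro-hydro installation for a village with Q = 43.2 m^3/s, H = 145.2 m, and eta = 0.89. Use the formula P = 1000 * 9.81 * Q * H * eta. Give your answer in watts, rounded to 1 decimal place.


Apply the hydropower formula P = rho * g * Q * H * eta
rho * g = 1000 * 9.81 = 9810.0
P = 9810.0 * 43.2 * 145.2 * 0.89
P = 54765792.6 W

54765792.6


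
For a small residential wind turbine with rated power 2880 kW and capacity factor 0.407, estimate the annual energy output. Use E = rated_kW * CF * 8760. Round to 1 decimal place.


Annual energy = rated_kW * capacity_factor * hours_per_year
Given: P_rated = 2880 kW, CF = 0.407, hours = 8760
E = 2880 * 0.407 * 8760
E = 10268121.6 kWh

10268121.6


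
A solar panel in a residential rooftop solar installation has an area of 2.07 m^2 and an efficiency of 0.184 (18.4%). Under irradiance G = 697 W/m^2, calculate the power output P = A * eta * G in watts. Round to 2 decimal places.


Use the solar power formula P = A * eta * G.
Given: A = 2.07 m^2, eta = 0.184, G = 697 W/m^2
P = 2.07 * 0.184 * 697
P = 265.47 W

265.47


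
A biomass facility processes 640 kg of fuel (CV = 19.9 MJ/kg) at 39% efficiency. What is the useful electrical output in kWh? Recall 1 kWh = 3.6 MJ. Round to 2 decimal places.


Total energy = mass * CV = 640 * 19.9 = 12736.0 MJ
Useful energy = total * eta = 12736.0 * 0.39 = 4967.04 MJ
Convert to kWh: 4967.04 / 3.6
Useful energy = 1379.73 kWh

1379.73


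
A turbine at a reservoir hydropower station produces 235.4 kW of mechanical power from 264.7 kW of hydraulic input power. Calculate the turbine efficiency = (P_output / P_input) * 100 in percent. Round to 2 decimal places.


Turbine efficiency = (output power / input power) * 100
eta = (235.4 / 264.7) * 100
eta = 88.93%

88.93


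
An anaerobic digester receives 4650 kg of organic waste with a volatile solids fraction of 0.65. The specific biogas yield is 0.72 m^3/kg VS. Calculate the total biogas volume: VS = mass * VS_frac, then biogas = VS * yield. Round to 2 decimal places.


Compute volatile solids:
  VS = mass * VS_fraction = 4650 * 0.65 = 3022.5 kg
Calculate biogas volume:
  Biogas = VS * specific_yield = 3022.5 * 0.72
  Biogas = 2176.20 m^3

2176.20


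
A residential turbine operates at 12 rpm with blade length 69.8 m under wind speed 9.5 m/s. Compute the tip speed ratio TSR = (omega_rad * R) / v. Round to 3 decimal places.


Convert rotational speed to rad/s:
  omega = 12 * 2 * pi / 60 = 1.2566 rad/s
Compute tip speed:
  v_tip = omega * R = 1.2566 * 69.8 = 87.713 m/s
Tip speed ratio:
  TSR = v_tip / v_wind = 87.713 / 9.5 = 9.233

9.233


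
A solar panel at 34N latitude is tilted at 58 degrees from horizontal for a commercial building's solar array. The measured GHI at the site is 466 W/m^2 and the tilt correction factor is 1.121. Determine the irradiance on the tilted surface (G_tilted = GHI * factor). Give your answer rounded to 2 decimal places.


Identify the given values:
  GHI = 466 W/m^2, tilt correction factor = 1.121
Apply the formula G_tilted = GHI * factor:
  G_tilted = 466 * 1.121
  G_tilted = 522.39 W/m^2

522.39


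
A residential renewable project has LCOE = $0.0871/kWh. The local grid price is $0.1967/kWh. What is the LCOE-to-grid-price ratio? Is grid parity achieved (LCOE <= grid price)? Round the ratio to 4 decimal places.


Compare LCOE to grid price:
  LCOE = $0.0871/kWh, Grid price = $0.1967/kWh
  Ratio = LCOE / grid_price = 0.0871 / 0.1967 = 0.4428
  Grid parity achieved (ratio <= 1)? yes

0.4428


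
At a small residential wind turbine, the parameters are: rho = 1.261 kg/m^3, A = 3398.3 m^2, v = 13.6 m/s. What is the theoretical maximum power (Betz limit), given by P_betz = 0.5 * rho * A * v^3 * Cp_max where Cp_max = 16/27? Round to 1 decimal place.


The Betz coefficient Cp_max = 16/27 = 0.5926
v^3 = 13.6^3 = 2515.456
P_betz = 0.5 * rho * A * v^3 * Cp_max
P_betz = 0.5 * 1.261 * 3398.3 * 2515.456 * 0.5926
P_betz = 3193888.5 W

3193888.5


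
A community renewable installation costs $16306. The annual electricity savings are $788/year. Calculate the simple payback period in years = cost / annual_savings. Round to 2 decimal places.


Simple payback period = initial cost / annual savings
Payback = 16306 / 788
Payback = 20.69 years

20.69


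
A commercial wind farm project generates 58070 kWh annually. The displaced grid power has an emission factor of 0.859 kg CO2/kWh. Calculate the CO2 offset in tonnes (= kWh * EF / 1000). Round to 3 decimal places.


CO2 offset in kg = generation * emission_factor
CO2 offset = 58070 * 0.859 = 49882.13 kg
Convert to tonnes:
  CO2 offset = 49882.13 / 1000 = 49.882 tonnes

49.882


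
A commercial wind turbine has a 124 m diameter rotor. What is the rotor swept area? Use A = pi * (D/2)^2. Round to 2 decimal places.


Compute the rotor radius:
  r = D / 2 = 124 / 2 = 62.0 m
Calculate swept area:
  A = pi * r^2 = pi * 62.0^2
  A = 12076.28 m^2

12076.28


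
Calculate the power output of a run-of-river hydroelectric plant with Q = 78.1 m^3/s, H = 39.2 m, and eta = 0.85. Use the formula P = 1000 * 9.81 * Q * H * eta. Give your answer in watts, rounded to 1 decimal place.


Apply the hydropower formula P = rho * g * Q * H * eta
rho * g = 1000 * 9.81 = 9810.0
P = 9810.0 * 78.1 * 39.2 * 0.85
P = 25528484.5 W

25528484.5


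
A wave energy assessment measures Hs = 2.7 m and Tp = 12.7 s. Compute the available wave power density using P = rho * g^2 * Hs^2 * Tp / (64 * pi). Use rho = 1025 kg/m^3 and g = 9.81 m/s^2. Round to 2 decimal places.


Apply wave power formula:
  g^2 = 9.81^2 = 96.2361
  Hs^2 = 2.7^2 = 7.29
  Numerator = rho * g^2 * Hs^2 * Tp = 1025 * 96.2361 * 7.29 * 12.7 = 9132572.52
  Denominator = 64 * pi = 201.0619
  P = 9132572.52 / 201.0619 = 45421.69 W/m

45421.69


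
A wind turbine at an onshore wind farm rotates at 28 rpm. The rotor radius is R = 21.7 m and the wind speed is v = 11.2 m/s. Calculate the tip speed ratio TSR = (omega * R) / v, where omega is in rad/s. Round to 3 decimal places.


Convert rotational speed to rad/s:
  omega = 28 * 2 * pi / 60 = 2.9322 rad/s
Compute tip speed:
  v_tip = omega * R = 2.9322 * 21.7 = 63.628 m/s
Tip speed ratio:
  TSR = v_tip / v_wind = 63.628 / 11.2 = 5.681

5.681


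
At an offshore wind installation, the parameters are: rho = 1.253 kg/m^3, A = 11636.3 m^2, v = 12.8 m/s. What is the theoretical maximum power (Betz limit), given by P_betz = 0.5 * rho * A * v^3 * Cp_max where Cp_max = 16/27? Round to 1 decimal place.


The Betz coefficient Cp_max = 16/27 = 0.5926
v^3 = 12.8^3 = 2097.152
P_betz = 0.5 * rho * A * v^3 * Cp_max
P_betz = 0.5 * 1.253 * 11636.3 * 2097.152 * 0.5926
P_betz = 9059873.0 W

9059873.0


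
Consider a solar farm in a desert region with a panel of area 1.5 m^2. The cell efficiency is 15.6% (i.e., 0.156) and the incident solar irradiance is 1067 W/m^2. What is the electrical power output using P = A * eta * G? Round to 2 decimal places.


Use the solar power formula P = A * eta * G.
Given: A = 1.5 m^2, eta = 0.156, G = 1067 W/m^2
P = 1.5 * 0.156 * 1067
P = 249.68 W

249.68


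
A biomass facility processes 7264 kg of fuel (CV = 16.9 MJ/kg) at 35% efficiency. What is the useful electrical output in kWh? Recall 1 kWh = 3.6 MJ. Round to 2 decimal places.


Total energy = mass * CV = 7264 * 16.9 = 122761.6 MJ
Useful energy = total * eta = 122761.6 * 0.35 = 42966.56 MJ
Convert to kWh: 42966.56 / 3.6
Useful energy = 11935.16 kWh

11935.16


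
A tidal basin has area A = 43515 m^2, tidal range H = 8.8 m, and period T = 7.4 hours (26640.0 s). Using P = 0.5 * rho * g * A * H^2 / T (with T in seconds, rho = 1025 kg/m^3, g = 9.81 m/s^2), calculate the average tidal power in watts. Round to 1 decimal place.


Convert period to seconds: T = 7.4 * 3600 = 26640.0 s
H^2 = 8.8^2 = 77.44
P = 0.5 * rho * g * A * H^2 / T
P = 0.5 * 1025 * 9.81 * 43515 * 77.44 / 26640.0
P = 635964.7 W

635964.7


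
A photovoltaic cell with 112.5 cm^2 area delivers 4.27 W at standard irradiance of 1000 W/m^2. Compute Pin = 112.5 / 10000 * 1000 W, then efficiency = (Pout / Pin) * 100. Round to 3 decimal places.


First compute the input power:
  Pin = area_cm2 / 10000 * G = 112.5 / 10000 * 1000 = 11.25 W
Then compute efficiency:
  Efficiency = (Pout / Pin) * 100 = (4.27 / 11.25) * 100
  Efficiency = 37.956%

37.956


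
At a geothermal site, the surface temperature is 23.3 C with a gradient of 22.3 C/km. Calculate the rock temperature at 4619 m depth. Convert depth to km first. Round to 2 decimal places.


Convert depth to km: 4619 / 1000 = 4.619 km
Temperature increase = gradient * depth_km = 22.3 * 4.619 = 103.0 C
Temperature at depth = T_surface + delta_T = 23.3 + 103.0
T = 126.30 C

126.30


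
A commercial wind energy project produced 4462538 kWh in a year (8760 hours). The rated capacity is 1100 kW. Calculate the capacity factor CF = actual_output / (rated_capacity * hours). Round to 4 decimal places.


Capacity factor = actual output / maximum possible output
Maximum possible = rated * hours = 1100 * 8760 = 9636000 kWh
CF = 4462538 / 9636000
CF = 0.4631

0.4631


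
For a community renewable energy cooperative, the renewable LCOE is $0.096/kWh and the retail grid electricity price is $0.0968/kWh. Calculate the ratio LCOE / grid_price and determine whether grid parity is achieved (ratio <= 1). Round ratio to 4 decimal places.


Compare LCOE to grid price:
  LCOE = $0.096/kWh, Grid price = $0.0968/kWh
  Ratio = LCOE / grid_price = 0.096 / 0.0968 = 0.9917
  Grid parity achieved (ratio <= 1)? yes

0.9917


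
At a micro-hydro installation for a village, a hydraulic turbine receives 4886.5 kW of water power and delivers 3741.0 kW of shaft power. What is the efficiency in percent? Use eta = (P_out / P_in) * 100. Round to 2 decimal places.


Turbine efficiency = (output power / input power) * 100
eta = (3741.0 / 4886.5) * 100
eta = 76.56%

76.56


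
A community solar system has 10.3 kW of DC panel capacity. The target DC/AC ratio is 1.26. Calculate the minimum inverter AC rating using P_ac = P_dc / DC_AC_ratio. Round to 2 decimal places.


The inverter AC capacity is determined by the DC/AC ratio.
Given: P_dc = 10.3 kW, DC/AC ratio = 1.26
P_ac = P_dc / ratio = 10.3 / 1.26
P_ac = 8.17 kW

8.17


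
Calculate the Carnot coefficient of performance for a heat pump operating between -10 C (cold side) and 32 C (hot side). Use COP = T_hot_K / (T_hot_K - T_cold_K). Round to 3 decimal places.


Convert to Kelvin:
  T_hot = 32 + 273.15 = 305.15 K
  T_cold = -10 + 273.15 = 263.15 K
Apply Carnot COP formula:
  COP = T_hot_K / (T_hot_K - T_cold_K) = 305.15 / 42.0
  COP = 7.265

7.265


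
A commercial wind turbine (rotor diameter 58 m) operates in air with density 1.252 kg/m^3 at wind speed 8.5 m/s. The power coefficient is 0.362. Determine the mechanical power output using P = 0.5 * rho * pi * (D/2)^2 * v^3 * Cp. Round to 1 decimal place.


Step 1 -- Compute swept area:
  A = pi * (D/2)^2 = pi * (58/2)^2 = 2642.08 m^2
Step 2 -- Apply wind power equation:
  P = 0.5 * rho * A * v^3 * Cp
  v^3 = 8.5^3 = 614.125
  P = 0.5 * 1.252 * 2642.08 * 614.125 * 0.362
  P = 367693.2 W

367693.2


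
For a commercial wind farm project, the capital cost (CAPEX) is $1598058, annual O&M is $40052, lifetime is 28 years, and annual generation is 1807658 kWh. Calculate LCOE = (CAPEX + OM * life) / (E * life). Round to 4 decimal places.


Total cost = CAPEX + OM * lifetime = 1598058 + 40052 * 28 = 1598058 + 1121456 = 2719514
Total generation = annual * lifetime = 1807658 * 28 = 50614424 kWh
LCOE = 2719514 / 50614424
LCOE = 0.0537 $/kWh

0.0537


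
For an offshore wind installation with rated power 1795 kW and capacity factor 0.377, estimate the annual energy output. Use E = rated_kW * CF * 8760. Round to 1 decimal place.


Annual energy = rated_kW * capacity_factor * hours_per_year
Given: P_rated = 1795 kW, CF = 0.377, hours = 8760
E = 1795 * 0.377 * 8760
E = 5928023.4 kWh

5928023.4


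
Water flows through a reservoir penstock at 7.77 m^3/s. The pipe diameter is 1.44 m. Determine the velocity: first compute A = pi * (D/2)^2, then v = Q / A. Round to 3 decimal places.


Compute pipe cross-sectional area:
  A = pi * (D/2)^2 = pi * (1.44/2)^2 = 1.6286 m^2
Calculate velocity:
  v = Q / A = 7.77 / 1.6286
  v = 4.771 m/s

4.771


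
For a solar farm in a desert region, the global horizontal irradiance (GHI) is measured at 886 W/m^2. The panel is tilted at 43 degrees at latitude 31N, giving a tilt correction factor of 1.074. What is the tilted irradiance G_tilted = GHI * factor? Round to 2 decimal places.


Identify the given values:
  GHI = 886 W/m^2, tilt correction factor = 1.074
Apply the formula G_tilted = GHI * factor:
  G_tilted = 886 * 1.074
  G_tilted = 951.56 W/m^2

951.56


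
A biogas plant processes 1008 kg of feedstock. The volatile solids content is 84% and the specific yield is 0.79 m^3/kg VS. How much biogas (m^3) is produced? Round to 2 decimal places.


Compute volatile solids:
  VS = mass * VS_fraction = 1008 * 0.84 = 846.72 kg
Calculate biogas volume:
  Biogas = VS * specific_yield = 846.72 * 0.79
  Biogas = 668.91 m^3

668.91


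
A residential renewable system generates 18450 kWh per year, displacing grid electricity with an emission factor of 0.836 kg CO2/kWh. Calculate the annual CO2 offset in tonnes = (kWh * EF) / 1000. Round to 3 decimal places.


CO2 offset in kg = generation * emission_factor
CO2 offset = 18450 * 0.836 = 15424.2 kg
Convert to tonnes:
  CO2 offset = 15424.2 / 1000 = 15.424 tonnes

15.424


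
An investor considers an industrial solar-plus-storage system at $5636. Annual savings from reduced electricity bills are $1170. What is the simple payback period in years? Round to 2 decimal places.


Simple payback period = initial cost / annual savings
Payback = 5636 / 1170
Payback = 4.82 years

4.82


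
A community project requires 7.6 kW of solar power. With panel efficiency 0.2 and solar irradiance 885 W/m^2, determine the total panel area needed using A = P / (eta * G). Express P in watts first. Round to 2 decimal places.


Convert target power to watts: P = 7.6 * 1000 = 7600.0 W
Compute denominator: eta * G = 0.2 * 885 = 177.0
Required area A = P / (eta * G) = 7600.0 / 177.0
A = 42.94 m^2

42.94


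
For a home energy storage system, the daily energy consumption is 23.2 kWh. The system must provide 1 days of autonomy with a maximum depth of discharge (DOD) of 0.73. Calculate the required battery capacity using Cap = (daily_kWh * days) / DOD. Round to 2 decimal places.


Total energy needed = daily * days = 23.2 * 1 = 23.2 kWh
Account for depth of discharge:
  Cap = total_energy / DOD = 23.2 / 0.73
  Cap = 31.78 kWh

31.78


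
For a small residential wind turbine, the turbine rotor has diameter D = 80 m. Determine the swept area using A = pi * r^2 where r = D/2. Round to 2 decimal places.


Compute the rotor radius:
  r = D / 2 = 80 / 2 = 40.0 m
Calculate swept area:
  A = pi * r^2 = pi * 40.0^2
  A = 5026.55 m^2

5026.55


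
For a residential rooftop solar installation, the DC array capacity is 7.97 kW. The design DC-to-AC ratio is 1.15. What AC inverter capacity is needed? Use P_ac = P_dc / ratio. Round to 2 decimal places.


The inverter AC capacity is determined by the DC/AC ratio.
Given: P_dc = 7.97 kW, DC/AC ratio = 1.15
P_ac = P_dc / ratio = 7.97 / 1.15
P_ac = 6.93 kW

6.93


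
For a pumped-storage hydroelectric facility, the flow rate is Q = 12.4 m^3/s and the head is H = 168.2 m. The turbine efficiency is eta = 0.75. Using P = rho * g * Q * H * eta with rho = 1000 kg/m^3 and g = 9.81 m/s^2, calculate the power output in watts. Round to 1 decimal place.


Apply the hydropower formula P = rho * g * Q * H * eta
rho * g = 1000 * 9.81 = 9810.0
P = 9810.0 * 12.4 * 168.2 * 0.75
P = 15345390.6 W

15345390.6


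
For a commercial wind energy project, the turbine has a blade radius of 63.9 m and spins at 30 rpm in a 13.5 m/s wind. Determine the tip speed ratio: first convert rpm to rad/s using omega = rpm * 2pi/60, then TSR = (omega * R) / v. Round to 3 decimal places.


Convert rotational speed to rad/s:
  omega = 30 * 2 * pi / 60 = 3.1416 rad/s
Compute tip speed:
  v_tip = omega * R = 3.1416 * 63.9 = 200.748 m/s
Tip speed ratio:
  TSR = v_tip / v_wind = 200.748 / 13.5 = 14.870

14.870


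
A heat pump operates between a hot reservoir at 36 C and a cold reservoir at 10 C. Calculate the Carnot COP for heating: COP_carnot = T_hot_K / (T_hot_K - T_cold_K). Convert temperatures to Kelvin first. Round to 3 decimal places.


Convert to Kelvin:
  T_hot = 36 + 273.15 = 309.15 K
  T_cold = 10 + 273.15 = 283.15 K
Apply Carnot COP formula:
  COP = T_hot_K / (T_hot_K - T_cold_K) = 309.15 / 26.0
  COP = 11.890

11.890


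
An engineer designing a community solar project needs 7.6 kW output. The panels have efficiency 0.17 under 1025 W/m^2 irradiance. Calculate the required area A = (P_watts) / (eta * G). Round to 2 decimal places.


Convert target power to watts: P = 7.6 * 1000 = 7600.0 W
Compute denominator: eta * G = 0.17 * 1025 = 174.25
Required area A = P / (eta * G) = 7600.0 / 174.25
A = 43.62 m^2

43.62


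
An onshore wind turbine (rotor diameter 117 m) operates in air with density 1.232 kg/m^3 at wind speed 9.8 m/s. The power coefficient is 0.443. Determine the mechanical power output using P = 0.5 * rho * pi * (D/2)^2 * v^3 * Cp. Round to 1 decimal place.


Step 1 -- Compute swept area:
  A = pi * (D/2)^2 = pi * (117/2)^2 = 10751.32 m^2
Step 2 -- Apply wind power equation:
  P = 0.5 * rho * A * v^3 * Cp
  v^3 = 9.8^3 = 941.192
  P = 0.5 * 1.232 * 10751.32 * 941.192 * 0.443
  P = 2761367.9 W

2761367.9


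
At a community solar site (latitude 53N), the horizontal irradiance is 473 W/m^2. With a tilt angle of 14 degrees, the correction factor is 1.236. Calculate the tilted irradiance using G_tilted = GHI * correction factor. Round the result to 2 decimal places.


Identify the given values:
  GHI = 473 W/m^2, tilt correction factor = 1.236
Apply the formula G_tilted = GHI * factor:
  G_tilted = 473 * 1.236
  G_tilted = 584.63 W/m^2

584.63


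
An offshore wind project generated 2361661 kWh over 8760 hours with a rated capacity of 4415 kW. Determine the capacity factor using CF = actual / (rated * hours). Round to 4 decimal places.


Capacity factor = actual output / maximum possible output
Maximum possible = rated * hours = 4415 * 8760 = 38675400 kWh
CF = 2361661 / 38675400
CF = 0.0611

0.0611


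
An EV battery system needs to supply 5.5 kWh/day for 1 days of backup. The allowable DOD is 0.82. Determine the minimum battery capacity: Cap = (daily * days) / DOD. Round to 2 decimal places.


Total energy needed = daily * days = 5.5 * 1 = 5.5 kWh
Account for depth of discharge:
  Cap = total_energy / DOD = 5.5 / 0.82
  Cap = 6.71 kWh

6.71


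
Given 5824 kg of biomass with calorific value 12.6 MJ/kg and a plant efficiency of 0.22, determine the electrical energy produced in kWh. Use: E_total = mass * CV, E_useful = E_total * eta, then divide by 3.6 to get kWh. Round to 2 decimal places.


Total energy = mass * CV = 5824 * 12.6 = 73382.4 MJ
Useful energy = total * eta = 73382.4 * 0.22 = 16144.13 MJ
Convert to kWh: 16144.13 / 3.6
Useful energy = 4484.48 kWh

4484.48


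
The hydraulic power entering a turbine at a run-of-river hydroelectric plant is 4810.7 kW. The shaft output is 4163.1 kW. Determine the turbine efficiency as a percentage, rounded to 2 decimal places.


Turbine efficiency = (output power / input power) * 100
eta = (4163.1 / 4810.7) * 100
eta = 86.54%

86.54


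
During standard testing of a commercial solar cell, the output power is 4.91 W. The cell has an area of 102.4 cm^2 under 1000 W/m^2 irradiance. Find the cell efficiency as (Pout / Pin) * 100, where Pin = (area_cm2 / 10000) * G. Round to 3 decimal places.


First compute the input power:
  Pin = area_cm2 / 10000 * G = 102.4 / 10000 * 1000 = 10.24 W
Then compute efficiency:
  Efficiency = (Pout / Pin) * 100 = (4.91 / 10.24) * 100
  Efficiency = 47.949%

47.949


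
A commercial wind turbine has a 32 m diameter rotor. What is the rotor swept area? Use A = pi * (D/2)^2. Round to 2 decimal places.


Compute the rotor radius:
  r = D / 2 = 32 / 2 = 16.0 m
Calculate swept area:
  A = pi * r^2 = pi * 16.0^2
  A = 804.25 m^2

804.25


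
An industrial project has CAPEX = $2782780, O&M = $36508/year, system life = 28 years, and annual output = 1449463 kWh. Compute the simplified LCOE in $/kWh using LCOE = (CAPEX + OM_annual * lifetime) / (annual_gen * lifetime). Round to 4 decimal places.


Total cost = CAPEX + OM * lifetime = 2782780 + 36508 * 28 = 2782780 + 1022224 = 3805004
Total generation = annual * lifetime = 1449463 * 28 = 40584964 kWh
LCOE = 3805004 / 40584964
LCOE = 0.0938 $/kWh

0.0938


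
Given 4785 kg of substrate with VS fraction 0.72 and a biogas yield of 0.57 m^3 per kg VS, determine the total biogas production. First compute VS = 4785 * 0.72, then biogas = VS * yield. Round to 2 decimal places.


Compute volatile solids:
  VS = mass * VS_fraction = 4785 * 0.72 = 3445.2 kg
Calculate biogas volume:
  Biogas = VS * specific_yield = 3445.2 * 0.57
  Biogas = 1963.76 m^3

1963.76


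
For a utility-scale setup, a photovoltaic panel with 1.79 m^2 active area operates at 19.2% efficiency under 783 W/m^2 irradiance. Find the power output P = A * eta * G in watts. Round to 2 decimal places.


Use the solar power formula P = A * eta * G.
Given: A = 1.79 m^2, eta = 0.192, G = 783 W/m^2
P = 1.79 * 0.192 * 783
P = 269.10 W

269.10


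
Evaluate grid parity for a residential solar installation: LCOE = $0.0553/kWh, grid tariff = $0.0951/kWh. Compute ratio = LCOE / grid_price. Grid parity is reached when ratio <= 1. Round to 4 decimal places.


Compare LCOE to grid price:
  LCOE = $0.0553/kWh, Grid price = $0.0951/kWh
  Ratio = LCOE / grid_price = 0.0553 / 0.0951 = 0.5815
  Grid parity achieved (ratio <= 1)? yes

0.5815


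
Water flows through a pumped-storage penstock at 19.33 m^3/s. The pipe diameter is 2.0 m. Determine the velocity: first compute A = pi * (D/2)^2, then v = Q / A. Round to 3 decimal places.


Compute pipe cross-sectional area:
  A = pi * (D/2)^2 = pi * (2.0/2)^2 = 3.1416 m^2
Calculate velocity:
  v = Q / A = 19.33 / 3.1416
  v = 6.153 m/s

6.153


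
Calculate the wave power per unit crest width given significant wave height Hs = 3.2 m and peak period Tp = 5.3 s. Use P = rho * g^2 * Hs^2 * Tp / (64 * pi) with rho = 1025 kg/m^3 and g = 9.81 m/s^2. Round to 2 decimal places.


Apply wave power formula:
  g^2 = 9.81^2 = 96.2361
  Hs^2 = 3.2^2 = 10.24
  Numerator = rho * g^2 * Hs^2 * Tp = 1025 * 96.2361 * 10.24 * 5.3 = 5353498.76
  Denominator = 64 * pi = 201.0619
  P = 5353498.76 / 201.0619 = 26626.12 W/m

26626.12


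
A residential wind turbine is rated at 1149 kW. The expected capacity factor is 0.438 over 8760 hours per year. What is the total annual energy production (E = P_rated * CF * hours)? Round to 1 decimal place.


Annual energy = rated_kW * capacity_factor * hours_per_year
Given: P_rated = 1149 kW, CF = 0.438, hours = 8760
E = 1149 * 0.438 * 8760
E = 4408575.1 kWh

4408575.1


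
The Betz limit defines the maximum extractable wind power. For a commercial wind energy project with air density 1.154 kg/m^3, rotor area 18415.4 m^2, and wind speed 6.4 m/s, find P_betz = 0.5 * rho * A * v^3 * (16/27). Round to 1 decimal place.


The Betz coefficient Cp_max = 16/27 = 0.5926
v^3 = 6.4^3 = 262.144
P_betz = 0.5 * rho * A * v^3 * Cp_max
P_betz = 0.5 * 1.154 * 18415.4 * 262.144 * 0.5926
P_betz = 1650642.8 W

1650642.8
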